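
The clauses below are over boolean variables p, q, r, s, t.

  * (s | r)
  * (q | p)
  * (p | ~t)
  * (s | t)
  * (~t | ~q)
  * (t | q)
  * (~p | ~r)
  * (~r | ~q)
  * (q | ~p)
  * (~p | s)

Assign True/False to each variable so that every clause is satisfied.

p=False, q=True, r=False, s=True, t=False

Pure literal: s appears only positively; assign s = True.
Try p = False.
  then q is forced to True.
  then t is forced to False.
  then r is forced to False.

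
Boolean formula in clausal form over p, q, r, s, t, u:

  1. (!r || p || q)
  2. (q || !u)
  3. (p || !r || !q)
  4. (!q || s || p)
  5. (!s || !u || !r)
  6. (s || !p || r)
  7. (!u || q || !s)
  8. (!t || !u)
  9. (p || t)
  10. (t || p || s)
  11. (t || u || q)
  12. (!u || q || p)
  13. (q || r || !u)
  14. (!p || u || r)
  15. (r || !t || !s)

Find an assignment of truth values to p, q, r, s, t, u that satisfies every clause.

Try p = True.
Branch on q: take q = True.
Set r = True and propagate.
For the remaining variables, s = True, t = False, u = False works.
Every clause has at least one true literal under this assignment.
Check each clause:
  1. (p || q || !r) — p is true.
  2. (!u || q) — q is true.
  3. (!r || !q || p) — p is true.
  4. (p || s || !q) — p is true.
  5. (!u || !r || !s) — !u is true.
  6. (r || s || !p) — r is true.
  7. (q || !u || !s) — q is true.
  8. (!u || !t) — !u is true.
  9. (t || p) — p is true.
  10. (p || t || s) — p is true.
  11. (u || t || q) — q is true.
  12. (!u || p || q) — p is true.
  13. (!u || q || r) — !u is true.
  14. (!p || r || u) — r is true.
  15. (!t || r || !s) — r is true.

p=1, q=1, r=1, s=1, t=0, u=0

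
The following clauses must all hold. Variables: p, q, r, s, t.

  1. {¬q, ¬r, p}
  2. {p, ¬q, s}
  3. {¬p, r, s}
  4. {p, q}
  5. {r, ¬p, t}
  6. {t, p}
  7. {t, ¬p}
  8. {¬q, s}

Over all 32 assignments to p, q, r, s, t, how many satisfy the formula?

6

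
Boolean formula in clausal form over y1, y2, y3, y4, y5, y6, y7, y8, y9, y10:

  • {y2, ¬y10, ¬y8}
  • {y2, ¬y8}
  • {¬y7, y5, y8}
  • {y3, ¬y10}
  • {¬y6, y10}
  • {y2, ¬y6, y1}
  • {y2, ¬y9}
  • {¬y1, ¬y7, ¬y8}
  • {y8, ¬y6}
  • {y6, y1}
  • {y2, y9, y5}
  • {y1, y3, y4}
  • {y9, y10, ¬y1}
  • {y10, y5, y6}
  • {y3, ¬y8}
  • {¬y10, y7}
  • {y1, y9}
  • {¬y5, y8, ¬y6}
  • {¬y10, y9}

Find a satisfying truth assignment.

y1=True, y2=True, y3=False, y4=True, y5=True, y6=False, y7=False, y8=False, y9=True, y10=False

y2 occurs only positively in the remaining clauses — set y2 = True.
y4 occurs only positively in the remaining clauses — set y4 = True.
Branch on y1: take y1 = True.
Set y3 = False and propagate.
  then y10 is forced to False.
  then y6 is forced to False.
  then y9 is forced to True.
  then y5 is forced to True.
  then y8 is forced to False.
y7 is now unconstrained; take y7 = False.
Every clause has at least one true literal under this assignment.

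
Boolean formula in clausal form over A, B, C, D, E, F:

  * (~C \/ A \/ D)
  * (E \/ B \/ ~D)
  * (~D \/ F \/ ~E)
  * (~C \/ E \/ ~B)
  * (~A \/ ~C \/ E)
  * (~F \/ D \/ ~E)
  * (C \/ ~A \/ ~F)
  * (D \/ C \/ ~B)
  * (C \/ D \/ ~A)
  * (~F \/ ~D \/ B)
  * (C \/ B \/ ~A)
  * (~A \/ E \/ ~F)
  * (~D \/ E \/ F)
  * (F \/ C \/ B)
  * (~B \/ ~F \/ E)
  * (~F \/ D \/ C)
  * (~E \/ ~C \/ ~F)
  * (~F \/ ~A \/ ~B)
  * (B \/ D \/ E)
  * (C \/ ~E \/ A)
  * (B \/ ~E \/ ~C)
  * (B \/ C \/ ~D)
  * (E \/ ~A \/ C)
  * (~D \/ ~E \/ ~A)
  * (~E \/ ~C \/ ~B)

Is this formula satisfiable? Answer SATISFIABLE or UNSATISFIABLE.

C = True:
  E = True:
    propagation gives F=False, D=False, A=True, B=True; an empty clause results — contradiction.
  E = False:
    propagation gives B=False, D=False; an empty clause results — contradiction.
C = False:
  D = True:
    E = True:
      propagation gives F=True, A=False; contradiction.
    E = False:
      propagation gives F=True; contradiction.
  D = False:
    propagation gives B=False, A=False, F=True; an empty clause results — contradiction.
Every branch closes, so no satisfying assignment exists.

UNSATISFIABLE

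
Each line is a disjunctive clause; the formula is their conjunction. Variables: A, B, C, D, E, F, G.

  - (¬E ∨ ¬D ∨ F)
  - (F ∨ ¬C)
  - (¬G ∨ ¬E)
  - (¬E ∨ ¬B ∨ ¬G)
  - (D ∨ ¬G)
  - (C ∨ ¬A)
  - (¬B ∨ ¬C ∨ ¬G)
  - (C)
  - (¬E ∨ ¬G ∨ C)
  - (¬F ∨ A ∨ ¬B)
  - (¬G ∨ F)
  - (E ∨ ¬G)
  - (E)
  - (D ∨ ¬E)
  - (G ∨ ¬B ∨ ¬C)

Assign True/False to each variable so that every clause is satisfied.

(C) is a unit clause, so C = True.
Unit propagation: (F) forces F = True.
(E) is a unit clause, so E = True.
(¬G) is a unit clause, so G = False.
(D) is a unit clause, so D = True.
(¬B) is a unit clause, so B = False.
A is now unconstrained; take A = True.
Check each clause:
  1. (¬E ∨ ¬D ∨ F) — F is true.
  2. (F ∨ ¬C) — F is true.
  3. (¬E ∨ ¬G) — ¬G is true.
  4. (¬B ∨ ¬G ∨ ¬E) — ¬G is true.
  5. (D ∨ ¬G) — ¬G is true.
  6. (¬A ∨ C) — C is true.
  7. (¬C ∨ ¬G ∨ ¬B) — ¬G is true.
  8. (C) — C is true.
  9. (¬G ∨ C ∨ ¬E) — ¬G is true.
  10. (¬B ∨ A ∨ ¬F) — A is true.
  11. (¬G ∨ F) — ¬G is true.
  12. (¬G ∨ E) — ¬G is true.
  13. (E) — E is true.
  14. (D ∨ ¬E) — D is true.
  15. (¬C ∨ G ∨ ¬B) — ¬B is true.

A=T, B=F, C=T, D=T, E=T, F=T, G=F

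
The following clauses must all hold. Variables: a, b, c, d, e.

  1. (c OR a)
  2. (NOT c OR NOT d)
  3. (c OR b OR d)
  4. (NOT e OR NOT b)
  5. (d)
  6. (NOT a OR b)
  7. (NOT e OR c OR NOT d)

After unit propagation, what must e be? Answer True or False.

False

(d) is a unit clause: d = True.
(NOT c OR NOT d): since d = True, the clause reduces to (NOT c). c = False.
(a OR c) with c = False leaves only a, so a = True.
In (b OR NOT a), NOT a is now false; b must hold, so b = True.
From (NOT e OR NOT b) and b = True: e = False.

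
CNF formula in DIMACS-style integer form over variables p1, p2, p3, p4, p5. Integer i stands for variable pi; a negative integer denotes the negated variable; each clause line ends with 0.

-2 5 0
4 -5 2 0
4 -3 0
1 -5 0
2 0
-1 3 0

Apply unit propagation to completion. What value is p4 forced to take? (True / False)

True

Unit clause (p2) sets p2 = True.
From (!p2 || p5) and p2 = True: p5 = True.
(p1 || !p5) with p5 = True leaves only p1, so p1 = True.
In (!p1 || p3), !p1 is now false; p3 must hold, so p3 = True.
In (p4 || !p3), !p3 is now false; p4 must hold, so p4 = True.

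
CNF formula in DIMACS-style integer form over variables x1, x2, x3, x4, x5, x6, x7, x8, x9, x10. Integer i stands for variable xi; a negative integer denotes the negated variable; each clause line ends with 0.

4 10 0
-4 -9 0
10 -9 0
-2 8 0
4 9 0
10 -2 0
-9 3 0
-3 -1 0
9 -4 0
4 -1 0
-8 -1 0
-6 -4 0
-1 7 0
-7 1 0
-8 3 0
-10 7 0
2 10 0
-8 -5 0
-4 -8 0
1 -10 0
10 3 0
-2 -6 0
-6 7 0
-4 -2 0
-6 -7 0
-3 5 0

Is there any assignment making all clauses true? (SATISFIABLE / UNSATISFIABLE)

x4 = True:
  propagation gives x9=False; an empty clause results — contradiction.
x4 = False:
  propagation gives x10=True, x9=True, x3=True, x1=False; an empty clause results — contradiction.
Every branch closes, so no satisfying assignment exists.

UNSATISFIABLE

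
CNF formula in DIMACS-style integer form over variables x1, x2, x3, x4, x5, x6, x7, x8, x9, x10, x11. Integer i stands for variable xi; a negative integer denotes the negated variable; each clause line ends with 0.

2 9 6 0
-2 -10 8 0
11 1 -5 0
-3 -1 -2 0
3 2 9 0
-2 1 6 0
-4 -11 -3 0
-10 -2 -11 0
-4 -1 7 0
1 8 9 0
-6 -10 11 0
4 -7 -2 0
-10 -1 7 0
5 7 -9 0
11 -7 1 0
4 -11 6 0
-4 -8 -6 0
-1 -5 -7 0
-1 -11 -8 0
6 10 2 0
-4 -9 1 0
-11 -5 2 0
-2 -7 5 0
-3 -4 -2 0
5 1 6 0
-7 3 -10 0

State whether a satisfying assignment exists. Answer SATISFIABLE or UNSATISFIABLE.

Branch on x1: take x1 = True.
For the remaining variables, x2 = False, x3 = True, x4 = False, x5 = False, x6 = True, x7 = True, x8 = False, x9 = False, x10 = False, x11 = True works.
So x1 = 1  x2 = 0  x3 = 1  x4 = 0  x5 = 0  x6 = 1  x7 = 1  x8 = 0  x9 = 0  x10 = 0  x11 = 1 is a satisfying assignment.

SATISFIABLE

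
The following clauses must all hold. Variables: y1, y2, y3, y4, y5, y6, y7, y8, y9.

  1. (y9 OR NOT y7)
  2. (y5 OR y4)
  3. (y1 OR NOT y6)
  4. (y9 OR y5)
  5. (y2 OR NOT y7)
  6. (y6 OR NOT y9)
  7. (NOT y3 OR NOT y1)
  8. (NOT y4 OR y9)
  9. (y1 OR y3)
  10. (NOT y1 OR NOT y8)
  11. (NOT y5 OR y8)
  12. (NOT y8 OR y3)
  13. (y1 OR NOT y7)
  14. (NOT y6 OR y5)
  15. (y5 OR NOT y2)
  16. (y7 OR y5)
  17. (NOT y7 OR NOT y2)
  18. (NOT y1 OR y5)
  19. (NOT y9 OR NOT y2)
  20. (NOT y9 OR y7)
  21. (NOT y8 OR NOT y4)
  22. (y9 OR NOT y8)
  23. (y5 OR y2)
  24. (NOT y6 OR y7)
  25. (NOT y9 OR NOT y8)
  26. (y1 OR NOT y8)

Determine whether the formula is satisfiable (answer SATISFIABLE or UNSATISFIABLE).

UNSATISFIABLE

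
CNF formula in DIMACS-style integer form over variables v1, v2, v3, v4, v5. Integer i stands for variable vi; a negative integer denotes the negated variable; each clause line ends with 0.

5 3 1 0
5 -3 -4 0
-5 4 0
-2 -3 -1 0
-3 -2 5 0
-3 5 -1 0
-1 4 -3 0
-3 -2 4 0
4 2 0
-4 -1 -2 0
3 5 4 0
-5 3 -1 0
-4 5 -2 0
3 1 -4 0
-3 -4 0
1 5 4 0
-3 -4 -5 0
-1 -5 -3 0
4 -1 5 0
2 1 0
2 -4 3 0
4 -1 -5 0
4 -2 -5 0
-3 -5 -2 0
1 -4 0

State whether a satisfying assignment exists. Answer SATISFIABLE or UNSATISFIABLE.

v4 = True:
  propagation gives v3=False, v1=True, v2=False; an empty clause results — contradiction.
v4 = False:
  propagation gives v5=False, v2=True, v3=False; an empty clause results — contradiction.
Every branch closes, so no satisfying assignment exists.

UNSATISFIABLE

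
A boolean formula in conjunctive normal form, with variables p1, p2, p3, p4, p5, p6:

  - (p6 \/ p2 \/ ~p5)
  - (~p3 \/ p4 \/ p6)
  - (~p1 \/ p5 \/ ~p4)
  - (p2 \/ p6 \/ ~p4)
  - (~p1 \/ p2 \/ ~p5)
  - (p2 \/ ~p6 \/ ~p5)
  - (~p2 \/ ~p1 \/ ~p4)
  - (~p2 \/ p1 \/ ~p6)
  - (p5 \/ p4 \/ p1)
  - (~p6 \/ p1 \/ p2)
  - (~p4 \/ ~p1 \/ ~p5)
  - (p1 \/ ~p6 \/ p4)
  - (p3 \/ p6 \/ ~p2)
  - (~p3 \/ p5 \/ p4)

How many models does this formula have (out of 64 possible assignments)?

Split on p1, then p2.
  p1=1, p2=1: remaining (p3,p4,p5,p6) ∈ {(0,0,0,1); (0,0,1,1); (1,0,1,1)} — 3.
  p1=1, p2=0: remaining (p3,p4,p5,p6) ∈ {(0,0,0,0); (0,0,0,1)} — 2.
  p1=0, p2=1: remaining (p3,p4,p5,p6) ∈ {(1,1,0,0); (1,1,1,0)} — 2.
  p1=0, p2=0: a clause becomes empty — 0.
Total: 3 + 2 + 2 + 0 = 7.

7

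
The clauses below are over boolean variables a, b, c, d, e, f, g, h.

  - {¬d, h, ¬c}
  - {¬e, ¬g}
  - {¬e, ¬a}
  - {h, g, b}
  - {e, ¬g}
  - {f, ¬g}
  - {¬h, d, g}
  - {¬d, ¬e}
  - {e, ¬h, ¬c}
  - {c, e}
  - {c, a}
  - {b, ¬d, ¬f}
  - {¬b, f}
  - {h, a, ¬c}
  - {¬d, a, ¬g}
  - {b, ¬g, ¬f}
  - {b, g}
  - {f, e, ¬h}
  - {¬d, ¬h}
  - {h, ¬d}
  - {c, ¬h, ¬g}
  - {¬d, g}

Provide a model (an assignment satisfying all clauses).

a=T  b=T  c=T  d=F  e=F  f=T  g=F  h=F

Check each clause:
  1. {h, ¬d, ¬c} — ¬d is true.
  2. {¬g, ¬e} — ¬g is true.
  3. {¬e, ¬a} — ¬e is true.
  4. {b, h, g} — b is true.
  5. {¬g, e} — ¬g is true.
  6. {¬g, f} — ¬g is true.
  7. {d, g, ¬h} — ¬h is true.
  8. {¬e, ¬d} — ¬e is true.
  9. {¬c, ¬h, e} — ¬h is true.
  10. {c, e} — c is true.
  11. {c, a} — a is true.
  12. {¬f, ¬d, b} — b is true.
  13. {¬b, f} — f is true.
  14. {¬c, h, a} — a is true.
  15. {a, ¬g, ¬d} — a is true.
  16. {¬g, ¬f, b} — ¬g is true.
  17. {g, b} — b is true.
  18. {f, ¬h, e} — ¬h is true.
  19. {¬h, ¬d} — ¬h is true.
  20. {h, ¬d} — ¬d is true.
  21. {¬g, ¬h, c} — ¬h is true.
  22. {g, ¬d} — ¬d is true.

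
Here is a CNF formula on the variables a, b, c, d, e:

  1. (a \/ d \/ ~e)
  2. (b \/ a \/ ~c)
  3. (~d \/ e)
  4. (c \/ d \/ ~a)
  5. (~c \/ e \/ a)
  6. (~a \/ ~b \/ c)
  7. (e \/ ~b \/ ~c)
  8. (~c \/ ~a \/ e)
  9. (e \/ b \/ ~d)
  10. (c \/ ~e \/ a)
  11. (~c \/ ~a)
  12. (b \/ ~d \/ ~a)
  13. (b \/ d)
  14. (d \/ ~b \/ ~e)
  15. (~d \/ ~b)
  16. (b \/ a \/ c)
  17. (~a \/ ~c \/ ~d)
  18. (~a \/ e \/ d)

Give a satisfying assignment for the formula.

a=0, b=1, c=0, d=0, e=0

Branch on a: take a = False.
Branch on b: take b = True.
  then d is forced to False.
  then e is forced to False.
  then c is forced to False.
Every clause has at least one true literal under this assignment.
Check each clause:
  1. (~e \/ d \/ a) — ~e is true.
  2. (a \/ b \/ ~c) — b is true.
  3. (e \/ ~d) — ~d is true.
  4. (c \/ d \/ ~a) — ~a is true.
  5. (e \/ ~c \/ a) — ~c is true.
  6. (~b \/ ~a \/ c) — ~a is true.
  7. (e \/ ~b \/ ~c) — ~c is true.
  8. (~a \/ ~c \/ e) — ~c is true.
  9. (e \/ b \/ ~d) — b is true.
  10. (~e \/ c \/ a) — ~e is true.
  11. (~a \/ ~c) — ~c is true.
  12. (~d \/ ~a \/ b) — b is true.
  13. (b \/ d) — b is true.
  14. (~e \/ d \/ ~b) — ~e is true.
  15. (~d \/ ~b) — ~d is true.
  16. (c \/ a \/ b) — b is true.
  17. (~c \/ ~d \/ ~a) — ~d is true.
  18. (~a \/ d \/ e) — ~a is true.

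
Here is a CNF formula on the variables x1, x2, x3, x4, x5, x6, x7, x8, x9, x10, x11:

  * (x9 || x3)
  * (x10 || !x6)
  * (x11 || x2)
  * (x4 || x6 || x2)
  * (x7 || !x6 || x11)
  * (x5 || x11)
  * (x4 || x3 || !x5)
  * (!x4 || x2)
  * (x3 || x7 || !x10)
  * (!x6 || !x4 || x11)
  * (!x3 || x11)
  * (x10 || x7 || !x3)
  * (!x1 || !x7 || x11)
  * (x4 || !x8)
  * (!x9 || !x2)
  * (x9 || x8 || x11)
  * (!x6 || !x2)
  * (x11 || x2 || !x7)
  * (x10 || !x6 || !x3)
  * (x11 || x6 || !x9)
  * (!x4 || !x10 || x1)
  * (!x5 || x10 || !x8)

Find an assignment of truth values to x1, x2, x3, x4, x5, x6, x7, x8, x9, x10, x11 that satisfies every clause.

x1 = 1  x2 = 1  x3 = 1  x4 = 0  x5 = 1  x6 = 0  x7 = 1  x8 = 0  x9 = 0  x10 = 0  x11 = 1

x11 occurs only positively in the remaining clauses — set x11 = True.
Set x1 = True and propagate.
For the remaining variables, x2 = True, x3 = True, x4 = False, x5 = True, x6 = False, x7 = True, x8 = False, x9 = False, x10 = False works.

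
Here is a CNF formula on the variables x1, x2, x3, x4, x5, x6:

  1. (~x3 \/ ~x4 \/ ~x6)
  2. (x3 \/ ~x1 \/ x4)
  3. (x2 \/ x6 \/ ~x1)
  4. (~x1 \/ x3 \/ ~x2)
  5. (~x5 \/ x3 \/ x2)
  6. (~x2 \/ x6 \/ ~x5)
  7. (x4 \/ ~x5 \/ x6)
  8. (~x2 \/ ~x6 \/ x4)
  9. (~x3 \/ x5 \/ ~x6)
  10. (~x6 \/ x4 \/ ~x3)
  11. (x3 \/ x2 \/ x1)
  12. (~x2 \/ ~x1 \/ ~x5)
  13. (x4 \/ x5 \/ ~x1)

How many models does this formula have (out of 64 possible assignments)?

11

Case analysis on x2 and x3:
  x2=T, x3=T: remaining (x1,x4,x5,x6) ∈ {(F,F,F,F); (F,T,F,F); (T,T,F,F)} — 3.
  x2=T, x3=F: remaining (x1,x4,x5,x6) ∈ {(F,F,F,F); (F,T,F,F); (F,T,F,T); (F,T,T,T)} — 4.
  x2=F, x3=T: remaining (x1,x4,x5,x6) ∈ {(F,F,F,F); (F,T,F,F); (F,T,T,F)} — 3.
  x2=F, x3=F: remaining (x1,x4,x5,x6) ∈ {(T,T,F,T)} — 1.
Total: 3 + 4 + 3 + 1 = 11.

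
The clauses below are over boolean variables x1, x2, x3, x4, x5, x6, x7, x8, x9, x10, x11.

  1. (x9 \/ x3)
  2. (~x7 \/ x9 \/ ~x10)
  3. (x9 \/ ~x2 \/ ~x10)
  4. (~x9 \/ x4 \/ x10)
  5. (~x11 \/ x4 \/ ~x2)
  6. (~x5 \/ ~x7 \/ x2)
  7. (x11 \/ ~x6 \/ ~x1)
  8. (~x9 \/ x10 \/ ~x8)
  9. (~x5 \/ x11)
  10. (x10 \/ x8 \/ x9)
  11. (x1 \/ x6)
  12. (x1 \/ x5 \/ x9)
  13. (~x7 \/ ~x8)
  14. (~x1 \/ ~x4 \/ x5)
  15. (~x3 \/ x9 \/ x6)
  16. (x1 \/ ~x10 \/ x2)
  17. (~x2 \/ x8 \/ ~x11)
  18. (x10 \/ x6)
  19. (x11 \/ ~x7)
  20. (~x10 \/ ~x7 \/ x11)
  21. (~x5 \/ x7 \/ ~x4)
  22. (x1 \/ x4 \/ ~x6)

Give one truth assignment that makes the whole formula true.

x1=False, x2=True, x3=False, x4=True, x5=False, x6=True, x7=False, x8=False, x9=True, x10=False, x11=False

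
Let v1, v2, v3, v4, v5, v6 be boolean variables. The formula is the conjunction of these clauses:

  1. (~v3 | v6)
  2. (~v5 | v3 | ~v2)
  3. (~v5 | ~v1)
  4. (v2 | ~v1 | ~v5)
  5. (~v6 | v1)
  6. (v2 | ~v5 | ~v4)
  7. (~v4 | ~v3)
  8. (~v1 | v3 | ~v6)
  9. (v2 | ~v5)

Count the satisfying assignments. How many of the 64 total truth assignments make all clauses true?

10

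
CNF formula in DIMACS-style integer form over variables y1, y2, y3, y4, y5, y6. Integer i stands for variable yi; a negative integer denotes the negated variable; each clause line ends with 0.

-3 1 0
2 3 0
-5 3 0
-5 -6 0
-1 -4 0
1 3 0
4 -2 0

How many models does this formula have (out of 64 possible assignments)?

Satisfying assignments:
  y1=T y2=F y3=T y4=F y5=F y6=F
  y1=T y2=F y3=T y4=F y5=F y6=T
  y1=T y2=F y3=T y4=F y5=T y6=F
That's 3 in total.

3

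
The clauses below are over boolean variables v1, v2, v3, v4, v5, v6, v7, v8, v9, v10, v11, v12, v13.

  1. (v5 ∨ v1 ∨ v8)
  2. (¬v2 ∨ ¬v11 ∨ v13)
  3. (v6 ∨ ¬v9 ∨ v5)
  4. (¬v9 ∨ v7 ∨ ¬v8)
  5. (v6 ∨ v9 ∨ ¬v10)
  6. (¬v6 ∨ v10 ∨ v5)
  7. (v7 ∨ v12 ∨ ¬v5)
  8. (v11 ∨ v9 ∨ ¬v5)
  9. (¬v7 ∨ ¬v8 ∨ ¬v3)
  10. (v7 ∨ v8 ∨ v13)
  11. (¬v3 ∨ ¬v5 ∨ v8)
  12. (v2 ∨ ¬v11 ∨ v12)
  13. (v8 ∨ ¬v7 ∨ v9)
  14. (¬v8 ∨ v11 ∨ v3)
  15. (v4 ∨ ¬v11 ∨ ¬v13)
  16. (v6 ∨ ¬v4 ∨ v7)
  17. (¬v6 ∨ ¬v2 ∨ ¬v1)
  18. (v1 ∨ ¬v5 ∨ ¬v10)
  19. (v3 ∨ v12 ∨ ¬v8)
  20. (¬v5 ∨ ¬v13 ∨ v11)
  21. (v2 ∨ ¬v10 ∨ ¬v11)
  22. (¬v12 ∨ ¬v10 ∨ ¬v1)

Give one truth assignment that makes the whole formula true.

v1=True, v2=False, v3=True, v4=True, v5=False, v6=True, v7=False, v8=False, v9=False, v10=True, v11=False, v12=False, v13=True

Check each clause:
  1. (v8 ∨ v5 ∨ v1) — v1 is true.
  2. (¬v2 ∨ ¬v11 ∨ v13) — v13 is true.
  3. (¬v9 ∨ v6 ∨ v5) — v6 is true.
  4. (v7 ∨ ¬v8 ∨ ¬v9) — ¬v8 is true.
  5. (v9 ∨ ¬v10 ∨ v6) — v6 is true.
  6. (¬v6 ∨ v5 ∨ v10) — v10 is true.
  7. (¬v5 ∨ v12 ∨ v7) — ¬v5 is true.
  8. (v11 ∨ v9 ∨ ¬v5) — ¬v5 is true.
  9. (¬v7 ∨ ¬v8 ∨ ¬v3) — ¬v8 is true.
  10. (v7 ∨ v13 ∨ v8) — v13 is true.
  11. (¬v5 ∨ ¬v3 ∨ v8) — ¬v5 is true.
  12. (v12 ∨ v2 ∨ ¬v11) — ¬v11 is true.
  13. (v8 ∨ ¬v7 ∨ v9) — ¬v7 is true.
  14. (¬v8 ∨ v11 ∨ v3) — ¬v8 is true.
  15. (¬v11 ∨ ¬v13 ∨ v4) — v4 is true.
  16. (v6 ∨ ¬v4 ∨ v7) — v6 is true.
  17. (¬v2 ∨ ¬v1 ∨ ¬v6) — ¬v2 is true.
  18. (¬v10 ∨ ¬v5 ∨ v1) — v1 is true.
  19. (¬v8 ∨ v12 ∨ v3) — ¬v8 is true.
  20. (¬v5 ∨ v11 ∨ ¬v13) — ¬v5 is true.
  21. (v2 ∨ ¬v11 ∨ ¬v10) — ¬v11 is true.
  22. (¬v10 ∨ ¬v1 ∨ ¬v12) — ¬v12 is true.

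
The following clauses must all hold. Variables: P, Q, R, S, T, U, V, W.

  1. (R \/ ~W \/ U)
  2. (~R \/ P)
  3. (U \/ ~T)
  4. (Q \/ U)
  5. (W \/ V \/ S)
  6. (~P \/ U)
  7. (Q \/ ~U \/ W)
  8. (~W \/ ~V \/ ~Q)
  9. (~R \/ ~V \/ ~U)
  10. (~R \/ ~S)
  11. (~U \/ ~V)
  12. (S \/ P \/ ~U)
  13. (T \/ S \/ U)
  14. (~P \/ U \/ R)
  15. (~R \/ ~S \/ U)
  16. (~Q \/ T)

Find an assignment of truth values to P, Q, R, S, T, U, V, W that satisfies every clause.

P = 1, Q = 0, R = 0, S = 0, T = 0, U = 1, V = 0, W = 1

Branch on P: take P = True.
  then U is forced to True.
  then V is forced to False.
The remaining clauses are satisfied by Q = False, R = False, S = False, T = False, W = True.
Every clause has at least one true literal under this assignment.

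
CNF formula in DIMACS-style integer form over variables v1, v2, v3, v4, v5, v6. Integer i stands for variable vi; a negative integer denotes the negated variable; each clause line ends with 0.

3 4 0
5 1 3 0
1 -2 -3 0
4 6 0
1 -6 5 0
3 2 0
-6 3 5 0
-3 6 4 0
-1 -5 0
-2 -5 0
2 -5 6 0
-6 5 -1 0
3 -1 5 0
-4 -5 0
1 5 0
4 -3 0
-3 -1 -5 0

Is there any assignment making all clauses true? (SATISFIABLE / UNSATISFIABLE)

Try v1 = True.
  then v5 is forced to False.
  then v6 is forced to False.
  then v4 is forced to True.
  then v3 is forced to True.
v2 is now unconstrained; take v2 = True.
So v1 = T, v2 = T, v3 = T, v4 = T, v5 = F, v6 = F is a satisfying assignment.

SATISFIABLE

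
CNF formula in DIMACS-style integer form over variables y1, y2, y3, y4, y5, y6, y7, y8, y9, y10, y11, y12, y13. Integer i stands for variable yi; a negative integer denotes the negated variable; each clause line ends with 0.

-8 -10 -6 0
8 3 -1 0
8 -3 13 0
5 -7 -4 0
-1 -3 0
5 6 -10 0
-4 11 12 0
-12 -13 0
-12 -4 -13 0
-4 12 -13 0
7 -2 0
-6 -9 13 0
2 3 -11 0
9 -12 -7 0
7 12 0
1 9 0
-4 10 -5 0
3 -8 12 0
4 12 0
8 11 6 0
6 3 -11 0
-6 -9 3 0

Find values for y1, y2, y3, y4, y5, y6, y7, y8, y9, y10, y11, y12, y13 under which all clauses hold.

y1=F, y2=F, y3=T, y4=T, y5=T, y6=F, y7=F, y8=T, y9=T, y10=T, y11=T, y12=T, y13=F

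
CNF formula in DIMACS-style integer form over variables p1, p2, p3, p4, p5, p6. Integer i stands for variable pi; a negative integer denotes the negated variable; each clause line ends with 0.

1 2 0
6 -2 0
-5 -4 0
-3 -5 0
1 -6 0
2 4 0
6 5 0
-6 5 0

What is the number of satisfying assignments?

Satisfying assignments:
  p1=1 p2=1 p3=0 p4=0 p5=1 p6=1
That's 1 in total.

1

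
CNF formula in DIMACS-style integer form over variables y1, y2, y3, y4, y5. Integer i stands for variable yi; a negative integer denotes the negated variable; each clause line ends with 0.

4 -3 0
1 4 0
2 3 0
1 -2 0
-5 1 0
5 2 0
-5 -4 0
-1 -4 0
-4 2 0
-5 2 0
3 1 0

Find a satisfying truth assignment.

Set y1 = True and propagate.
  then y4 is forced to False.
  then y3 is forced to False.
  then y2 is forced to True.
y5 is now unconstrained; take y5 = False.
Check each clause:
  1. (y4 || !y3) — !y3 is true.
  2. (y4 || y1) — y1 is true.
  3. (y2 || y3) — y2 is true.
  4. (y1 || !y2) — y1 is true.
  5. (!y5 || y1) — y1 is true.
  6. (y5 || y2) — y2 is true.
  7. (!y5 || !y4) — !y5 is true.
  8. (!y1 || !y4) — !y4 is true.
  9. (!y4 || y2) — y2 is true.
  10. (y2 || !y5) — y2 is true.
  11. (y3 || y1) — y1 is true.

y1 = T  y2 = T  y3 = F  y4 = F  y5 = F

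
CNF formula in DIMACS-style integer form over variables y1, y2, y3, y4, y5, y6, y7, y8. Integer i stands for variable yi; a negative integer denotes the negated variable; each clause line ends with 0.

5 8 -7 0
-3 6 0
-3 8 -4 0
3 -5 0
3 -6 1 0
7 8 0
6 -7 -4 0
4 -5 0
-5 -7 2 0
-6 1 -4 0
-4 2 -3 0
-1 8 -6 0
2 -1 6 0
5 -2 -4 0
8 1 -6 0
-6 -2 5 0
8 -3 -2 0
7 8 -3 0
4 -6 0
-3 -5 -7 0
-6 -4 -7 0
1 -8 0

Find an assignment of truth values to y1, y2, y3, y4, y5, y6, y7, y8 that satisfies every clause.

y1=T, y2=T, y3=T, y4=T, y5=T, y6=T, y7=F, y8=T

Try y1 = True.
Branch on y2: take y2 = True.
The remaining clauses are satisfied by y3 = True, y4 = True, y5 = True, y6 = True, y7 = False, y8 = True.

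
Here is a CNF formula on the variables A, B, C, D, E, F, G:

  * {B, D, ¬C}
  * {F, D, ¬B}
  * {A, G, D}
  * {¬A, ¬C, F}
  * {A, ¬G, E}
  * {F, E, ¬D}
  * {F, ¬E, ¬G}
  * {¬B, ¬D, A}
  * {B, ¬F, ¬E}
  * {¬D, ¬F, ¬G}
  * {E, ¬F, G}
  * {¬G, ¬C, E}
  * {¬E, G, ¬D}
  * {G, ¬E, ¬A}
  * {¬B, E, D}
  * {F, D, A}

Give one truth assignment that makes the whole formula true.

A=T  B=F  C=F  D=F  E=F  F=T  G=T

Pure literal: C appears only negated; assign C = False.
Set A = True and propagate.
Set B = False and propagate.
The remaining clauses are satisfied by D = False, E = False, F = True, G = True.
Check each clause:
  1. {B, ¬C, D} — ¬C is true.
  2. {¬B, D, F} — ¬B is true.
  3. {G, A, D} — A is true.
  4. {¬A, F, ¬C} — ¬C is true.
  5. {E, A, ¬G} — A is true.
  6. {¬D, F, E} — ¬D is true.
  7. {¬E, ¬G, F} — ¬E is true.
  8. {¬B, A, ¬D} — A is true.
  9. {¬F, B, ¬E} — ¬E is true.
  10. {¬G, ¬D, ¬F} — ¬D is true.
  11. {E, ¬F, G} — G is true.
  12. {¬G, ¬C, E} — ¬C is true.
  13. {¬D, ¬E, G} — ¬E is true.
  14. {¬A, ¬E, G} — ¬E is true.
  15. {¬B, E, D} — ¬B is true.
  16. {D, A, F} — A is true.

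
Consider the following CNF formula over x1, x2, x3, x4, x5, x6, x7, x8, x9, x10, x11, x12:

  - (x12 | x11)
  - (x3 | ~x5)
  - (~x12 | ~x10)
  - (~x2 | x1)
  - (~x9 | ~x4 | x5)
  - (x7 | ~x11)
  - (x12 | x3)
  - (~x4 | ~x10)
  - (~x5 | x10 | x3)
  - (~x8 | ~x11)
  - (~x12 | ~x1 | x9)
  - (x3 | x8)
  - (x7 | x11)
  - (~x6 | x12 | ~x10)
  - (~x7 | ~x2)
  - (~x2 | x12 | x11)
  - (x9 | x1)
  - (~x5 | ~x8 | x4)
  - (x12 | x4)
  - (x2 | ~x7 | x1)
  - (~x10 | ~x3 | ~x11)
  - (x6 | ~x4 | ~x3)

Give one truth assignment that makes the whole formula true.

Set x1 = True and propagate.
For the remaining variables, x2 = False, x3 = True, x4 = False, x5 = False, x6 = True, x7 = True, x8 = False, x9 = True, x10 = False, x11 = False, x12 = True works.

x1=T, x2=F, x3=T, x4=F, x5=F, x6=T, x7=T, x8=F, x9=T, x10=F, x11=F, x12=T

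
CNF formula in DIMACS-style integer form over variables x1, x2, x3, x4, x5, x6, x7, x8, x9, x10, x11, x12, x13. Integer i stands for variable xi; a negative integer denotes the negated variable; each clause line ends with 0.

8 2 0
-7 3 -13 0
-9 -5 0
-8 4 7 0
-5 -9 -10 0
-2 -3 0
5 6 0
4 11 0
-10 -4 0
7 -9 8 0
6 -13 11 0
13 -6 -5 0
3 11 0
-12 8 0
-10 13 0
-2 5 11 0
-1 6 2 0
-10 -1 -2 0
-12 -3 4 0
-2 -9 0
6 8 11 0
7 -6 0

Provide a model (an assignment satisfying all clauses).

x1=False, x2=False, x3=False, x4=True, x5=True, x6=False, x7=False, x8=True, x9=False, x10=False, x11=True, x12=True, x13=True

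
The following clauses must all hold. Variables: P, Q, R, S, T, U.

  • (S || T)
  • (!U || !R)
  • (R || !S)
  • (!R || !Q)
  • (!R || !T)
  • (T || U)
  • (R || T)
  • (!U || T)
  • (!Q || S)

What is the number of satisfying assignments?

Satisfying assignments:
  P=F Q=F R=F S=F T=T U=F
  P=F Q=F R=F S=F T=T U=T
  P=T Q=F R=F S=F T=T U=F
  P=T Q=F R=F S=F T=T U=T
That's 4 in total.

4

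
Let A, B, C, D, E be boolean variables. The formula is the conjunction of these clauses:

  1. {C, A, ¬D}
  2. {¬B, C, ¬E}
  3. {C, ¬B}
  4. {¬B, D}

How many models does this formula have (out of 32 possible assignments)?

18

Split on B, then C.
  B=1, C=1: remaining (A,D,E) ∈ {(0,1,0); (0,1,1); (1,1,0); (1,1,1)} — 4.
  B=1, C=0: a clause becomes empty — 0.
  B=0, C=1: A, D, E free → 2^3 = 8.
  B=0, C=0: E free; 3 ways for (A,D) × 2^1 = 6.
Total: 4 + 0 + 8 + 6 = 18.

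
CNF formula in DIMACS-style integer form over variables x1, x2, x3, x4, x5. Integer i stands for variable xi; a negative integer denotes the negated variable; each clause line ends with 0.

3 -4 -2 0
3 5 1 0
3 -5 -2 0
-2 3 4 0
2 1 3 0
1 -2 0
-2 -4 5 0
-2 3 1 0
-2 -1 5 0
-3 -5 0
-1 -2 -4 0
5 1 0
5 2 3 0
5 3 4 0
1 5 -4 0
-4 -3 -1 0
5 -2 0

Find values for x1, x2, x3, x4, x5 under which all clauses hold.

Branch on x1: take x1 = True.
Branch on x2: take x2 = False.
Try x3 = False.
  then x5 is forced to True.
x4 is now unconstrained; take x4 = True.
Every clause has at least one true literal under this assignment.
Check each clause:
  1. (x3 OR NOT x4 OR NOT x2) — NOT x2 is true.
  2. (x3 OR x5 OR x1) — x1 is true.
  3. (NOT x5 OR NOT x2 OR x3) — NOT x2 is true.
  4. (x4 OR NOT x2 OR x3) — x4 is true.
  5. (x1 OR x3 OR x2) — x1 is true.
  6. (NOT x2 OR x1) — x1 is true.
  7. (NOT x2 OR NOT x4 OR x5) — x5 is true.
  8. (x3 OR NOT x2 OR x1) — x1 is true.
  9. (NOT x1 OR NOT x2 OR x5) — x5 is true.
  10. (NOT x5 OR NOT x3) — NOT x3 is true.
  11. (NOT x1 OR NOT x4 OR NOT x2) — NOT x2 is true.
  12. (x5 OR x1) — x1 is true.
  13. (x3 OR x2 OR x5) — x5 is true.
  14. (x5 OR x3 OR x4) — x4 is true.
  15. (x5 OR NOT x4 OR x1) — x1 is true.
  16. (NOT x4 OR NOT x3 OR NOT x1) — NOT x3 is true.
  17. (NOT x2 OR x5) — x5 is true.

x1 = 1, x2 = 0, x3 = 0, x4 = 1, x5 = 1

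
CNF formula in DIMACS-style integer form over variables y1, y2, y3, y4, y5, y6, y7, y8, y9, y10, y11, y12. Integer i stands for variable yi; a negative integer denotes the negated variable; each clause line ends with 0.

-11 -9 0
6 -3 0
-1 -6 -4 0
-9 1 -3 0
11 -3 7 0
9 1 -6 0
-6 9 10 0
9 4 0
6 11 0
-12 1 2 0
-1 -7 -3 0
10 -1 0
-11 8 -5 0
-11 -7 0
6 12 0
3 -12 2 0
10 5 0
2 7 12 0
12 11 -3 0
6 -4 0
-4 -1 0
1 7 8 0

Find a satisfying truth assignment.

y2 occurs only positively in the remaining clauses — set y2 = True.
y8 occurs only positively in the remaining clauses — set y8 = True.
Try y1 = False.
Branch on y3: take y3 = False.
Branch on y4: take y4 = True.
  then y6 is forced to True.
  then y9 is forced to True.
  then y11 is forced to False.
The remaining clauses are satisfied by y5 = False, y7 = False, y10 = True, y12 = True.

y1=False, y2=True, y3=False, y4=True, y5=False, y6=True, y7=False, y8=True, y9=True, y10=True, y11=False, y12=True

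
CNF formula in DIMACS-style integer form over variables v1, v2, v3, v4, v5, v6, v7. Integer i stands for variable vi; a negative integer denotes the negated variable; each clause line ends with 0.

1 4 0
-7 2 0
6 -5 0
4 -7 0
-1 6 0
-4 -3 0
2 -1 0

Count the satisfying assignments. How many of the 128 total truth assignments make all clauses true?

17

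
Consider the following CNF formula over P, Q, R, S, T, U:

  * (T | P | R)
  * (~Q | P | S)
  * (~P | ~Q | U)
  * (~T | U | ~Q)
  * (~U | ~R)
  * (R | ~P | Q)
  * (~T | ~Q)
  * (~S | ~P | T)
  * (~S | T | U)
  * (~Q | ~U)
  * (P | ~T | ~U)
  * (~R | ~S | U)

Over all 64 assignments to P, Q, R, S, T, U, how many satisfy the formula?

6

Satisfying assignments:
  P=0 Q=0 R=0 S=0 T=1 U=0
  P=0 Q=0 R=0 S=1 T=1 U=0
  P=0 Q=0 R=1 S=0 T=0 U=0
  P=0 Q=0 R=1 S=0 T=1 U=0
  P=1 Q=0 R=1 S=0 T=0 U=0
  P=1 Q=0 R=1 S=0 T=1 U=0
Count: 6.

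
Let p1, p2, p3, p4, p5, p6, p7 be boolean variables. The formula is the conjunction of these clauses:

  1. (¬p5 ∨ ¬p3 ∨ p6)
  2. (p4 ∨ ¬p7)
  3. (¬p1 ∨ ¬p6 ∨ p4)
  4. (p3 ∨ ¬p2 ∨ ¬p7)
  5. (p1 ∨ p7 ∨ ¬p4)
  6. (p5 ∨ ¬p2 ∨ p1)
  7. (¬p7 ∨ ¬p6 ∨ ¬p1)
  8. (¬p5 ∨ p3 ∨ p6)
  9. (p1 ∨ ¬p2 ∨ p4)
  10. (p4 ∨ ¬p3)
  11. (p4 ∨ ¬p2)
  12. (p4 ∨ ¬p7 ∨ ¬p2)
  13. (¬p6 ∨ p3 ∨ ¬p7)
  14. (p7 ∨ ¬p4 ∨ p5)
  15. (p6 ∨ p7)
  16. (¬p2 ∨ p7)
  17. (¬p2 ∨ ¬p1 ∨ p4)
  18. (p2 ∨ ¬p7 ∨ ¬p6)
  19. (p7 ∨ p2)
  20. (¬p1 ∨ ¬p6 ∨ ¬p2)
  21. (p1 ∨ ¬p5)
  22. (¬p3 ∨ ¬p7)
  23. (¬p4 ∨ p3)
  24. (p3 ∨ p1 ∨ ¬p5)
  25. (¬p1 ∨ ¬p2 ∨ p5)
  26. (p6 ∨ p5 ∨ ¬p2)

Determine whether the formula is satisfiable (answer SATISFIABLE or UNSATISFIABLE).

UNSATISFIABLE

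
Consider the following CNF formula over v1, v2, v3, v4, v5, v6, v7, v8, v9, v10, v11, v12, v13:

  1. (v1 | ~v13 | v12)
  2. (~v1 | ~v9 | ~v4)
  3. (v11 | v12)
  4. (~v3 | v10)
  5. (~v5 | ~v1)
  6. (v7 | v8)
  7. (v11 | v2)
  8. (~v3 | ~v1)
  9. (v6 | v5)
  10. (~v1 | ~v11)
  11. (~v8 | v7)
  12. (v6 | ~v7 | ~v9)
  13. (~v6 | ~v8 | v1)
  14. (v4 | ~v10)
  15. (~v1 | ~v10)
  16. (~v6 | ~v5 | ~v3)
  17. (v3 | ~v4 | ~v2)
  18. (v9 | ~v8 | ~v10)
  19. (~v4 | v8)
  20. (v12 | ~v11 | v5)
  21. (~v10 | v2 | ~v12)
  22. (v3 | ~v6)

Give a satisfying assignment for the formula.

v13 occurs only negated in the remaining clauses — set v13 = False.
Branch on v1: take v1 = False.
Branch on v2: take v2 = False.
  then v11 is forced to True.
The remaining clauses are satisfied by v3 = False, v4 = False, v5 = True, v6 = False, v7 = True, v8 = True, v9 = False, v10 = False, v12 = True.
Every clause has at least one true literal under this assignment.
Check each clause:
  1. (v12 | ~v13 | v1) — ~v13 is true.
  2. (~v9 | ~v4 | ~v1) — ~v4 is true.
  3. (v12 | v11) — v11 is true.
  4. (~v3 | v10) — ~v3 is true.
  5. (~v1 | ~v5) — ~v1 is true.
  6. (v8 | v7) — v8 is true.
  7. (v11 | v2) — v11 is true.
  8. (~v1 | ~v3) — ~v3 is true.
  9. (v6 | v5) — v5 is true.
  10. (~v11 | ~v1) — ~v1 is true.
  11. (~v8 | v7) — v7 is true.
  12. (~v7 | v6 | ~v9) — ~v9 is true.
  13. (~v6 | ~v8 | v1) — ~v6 is true.
  14. (~v10 | v4) — ~v10 is true.
  15. (~v10 | ~v1) — ~v10 is true.
  16. (~v6 | ~v5 | ~v3) — ~v6 is true.
  17. (~v2 | v3 | ~v4) — ~v4 is true.
  18. (~v10 | ~v8 | v9) — ~v10 is true.
  19. (~v4 | v8) — v8 is true.
  20. (~v11 | v5 | v12) — v5 is true.
  21. (v2 | ~v12 | ~v10) — ~v10 is true.
  22. (v3 | ~v6) — ~v6 is true.

v1 = False  v2 = False  v3 = False  v4 = False  v5 = True  v6 = False  v7 = True  v8 = True  v9 = False  v10 = False  v11 = True  v12 = True  v13 = False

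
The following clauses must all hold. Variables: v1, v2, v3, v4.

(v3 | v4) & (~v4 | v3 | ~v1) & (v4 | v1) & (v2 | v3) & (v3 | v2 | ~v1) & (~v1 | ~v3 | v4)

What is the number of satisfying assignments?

The models are:
  v1=F v2=F v3=T v4=T
  v1=F v2=T v3=F v4=T
  v1=F v2=T v3=T v4=T
  v1=T v2=F v3=T v4=T
  v1=T v2=T v3=T v4=T
That's 5 in total.

5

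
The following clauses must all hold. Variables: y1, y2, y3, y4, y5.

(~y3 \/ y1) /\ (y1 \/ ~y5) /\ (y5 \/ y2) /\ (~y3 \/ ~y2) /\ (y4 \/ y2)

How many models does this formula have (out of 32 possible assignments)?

8

Case analysis on y2 and y1:
  y2=1, y1=1: remaining (y3,y4,y5) ∈ {(0,0,0); (0,0,1); (0,1,0); (0,1,1)} — 4.
  y2=1, y1=0: remaining (y3,y4,y5) ∈ {(0,0,0); (0,1,0)} — 2.
  y2=0, y1=1: remaining (y3,y4,y5) ∈ {(0,1,1); (1,1,1)} — 2.
  y2=0, y1=0: a clause becomes empty — 0.
Total: 4 + 2 + 2 + 0 = 8.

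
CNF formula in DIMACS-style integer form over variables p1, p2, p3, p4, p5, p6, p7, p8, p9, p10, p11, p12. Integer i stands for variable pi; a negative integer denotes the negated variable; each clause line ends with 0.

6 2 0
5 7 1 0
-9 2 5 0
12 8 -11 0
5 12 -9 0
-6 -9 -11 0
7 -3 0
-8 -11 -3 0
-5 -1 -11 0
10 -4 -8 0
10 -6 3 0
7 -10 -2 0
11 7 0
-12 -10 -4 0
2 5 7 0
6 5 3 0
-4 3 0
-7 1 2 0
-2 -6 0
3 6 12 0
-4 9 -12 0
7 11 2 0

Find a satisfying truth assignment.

p1 = True, p2 = False, p3 = True, p4 = False, p5 = False, p6 = True, p7 = True, p8 = False, p9 = False, p10 = False, p11 = True, p12 = True

p4 occurs only negated in the remaining clauses — set p4 = False.
Branch on p1: take p1 = True.
Set p2 = False and propagate.
  then p6 is forced to True.
The remaining clauses are satisfied by p3 = True, p5 = False, p7 = True, p8 = False, p9 = False, p10 = False, p11 = True, p12 = True.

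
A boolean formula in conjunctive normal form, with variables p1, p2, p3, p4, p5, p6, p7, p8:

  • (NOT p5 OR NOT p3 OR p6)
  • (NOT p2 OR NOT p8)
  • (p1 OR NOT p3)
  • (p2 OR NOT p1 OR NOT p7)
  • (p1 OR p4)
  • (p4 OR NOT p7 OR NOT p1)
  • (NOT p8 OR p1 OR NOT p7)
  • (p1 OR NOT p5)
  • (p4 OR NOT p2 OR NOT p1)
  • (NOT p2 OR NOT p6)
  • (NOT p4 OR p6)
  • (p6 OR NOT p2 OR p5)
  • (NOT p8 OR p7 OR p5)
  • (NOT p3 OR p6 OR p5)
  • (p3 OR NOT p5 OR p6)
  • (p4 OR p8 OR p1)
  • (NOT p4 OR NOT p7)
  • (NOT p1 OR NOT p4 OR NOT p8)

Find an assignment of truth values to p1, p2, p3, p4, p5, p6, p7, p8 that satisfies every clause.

p1=T, p2=F, p3=T, p4=F, p5=F, p6=T, p7=F, p8=F

Branch on p1: take p1 = True.
Set p2 = False and propagate.
  then p7 is forced to False.
Try p3 = True.
The remaining clauses are satisfied by p4 = False, p5 = False, p6 = True, p8 = False.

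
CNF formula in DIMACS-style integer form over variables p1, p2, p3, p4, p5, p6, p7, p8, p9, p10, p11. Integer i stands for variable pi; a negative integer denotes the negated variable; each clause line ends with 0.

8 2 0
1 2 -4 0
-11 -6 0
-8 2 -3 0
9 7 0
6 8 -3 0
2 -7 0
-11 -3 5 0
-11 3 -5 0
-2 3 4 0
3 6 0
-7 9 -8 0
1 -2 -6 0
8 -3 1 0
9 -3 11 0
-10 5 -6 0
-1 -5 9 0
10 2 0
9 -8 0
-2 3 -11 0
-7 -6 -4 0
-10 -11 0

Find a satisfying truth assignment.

Pure literal: p9 appears only positively; assign p9 = True.
Try p1 = True.
Branch on p2: take p2 = True.
Branch on p3: take p3 = False.
  then p4 is forced to True.
  then p6 is forced to True.
  then p11 is forced to False.
  then p7 is forced to False.
The remaining clauses are satisfied by p5 = False, p8 = False, p10 = False.
Every clause has at least one true literal under this assignment.

p1 = T  p2 = T  p3 = F  p4 = T  p5 = F  p6 = T  p7 = F  p8 = F  p9 = T  p10 = F  p11 = F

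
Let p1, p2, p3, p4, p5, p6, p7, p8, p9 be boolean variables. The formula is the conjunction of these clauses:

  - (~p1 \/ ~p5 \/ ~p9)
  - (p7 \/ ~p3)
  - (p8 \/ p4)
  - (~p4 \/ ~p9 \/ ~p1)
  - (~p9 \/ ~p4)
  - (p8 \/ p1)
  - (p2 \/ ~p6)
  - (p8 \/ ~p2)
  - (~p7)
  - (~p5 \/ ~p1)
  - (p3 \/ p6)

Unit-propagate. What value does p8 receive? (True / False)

(~p7) is a unit clause: p7 = False.
(~p3 \/ p7) with p7 = False leaves only ~p3, so p3 = False.
(p6 \/ p3) with p3 = False leaves only p6, so p6 = True.
(p2 \/ ~p6): since p6 = True, the clause reduces to (p2). p2 = True.
(~p2 \/ p8): since p2 = True, the clause reduces to (p8). p8 = True.

True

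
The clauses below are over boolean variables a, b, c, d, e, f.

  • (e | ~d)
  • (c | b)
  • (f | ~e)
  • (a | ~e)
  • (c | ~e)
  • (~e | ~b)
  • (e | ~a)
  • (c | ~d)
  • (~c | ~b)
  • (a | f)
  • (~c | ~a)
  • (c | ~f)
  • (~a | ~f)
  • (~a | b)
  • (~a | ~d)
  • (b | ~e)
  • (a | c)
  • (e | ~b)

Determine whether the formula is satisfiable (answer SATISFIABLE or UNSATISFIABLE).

SATISFIABLE

d occurs only negated in the remaining clauses — set d = False.
Set a = False and propagate.
  then e is forced to False.
  then f is forced to True.
  then c is forced to True.
  then b is forced to False.
Every clause has at least one true literal under this assignment.
So a = False, b = False, c = True, d = False, e = False, f = True is a satisfying assignment.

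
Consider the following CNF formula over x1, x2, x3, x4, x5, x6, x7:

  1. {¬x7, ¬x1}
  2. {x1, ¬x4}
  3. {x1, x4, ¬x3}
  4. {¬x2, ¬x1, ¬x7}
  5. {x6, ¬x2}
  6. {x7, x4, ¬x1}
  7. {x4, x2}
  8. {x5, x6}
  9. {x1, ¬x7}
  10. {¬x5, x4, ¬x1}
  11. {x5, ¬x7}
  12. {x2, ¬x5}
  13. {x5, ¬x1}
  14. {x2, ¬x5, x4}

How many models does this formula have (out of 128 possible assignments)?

4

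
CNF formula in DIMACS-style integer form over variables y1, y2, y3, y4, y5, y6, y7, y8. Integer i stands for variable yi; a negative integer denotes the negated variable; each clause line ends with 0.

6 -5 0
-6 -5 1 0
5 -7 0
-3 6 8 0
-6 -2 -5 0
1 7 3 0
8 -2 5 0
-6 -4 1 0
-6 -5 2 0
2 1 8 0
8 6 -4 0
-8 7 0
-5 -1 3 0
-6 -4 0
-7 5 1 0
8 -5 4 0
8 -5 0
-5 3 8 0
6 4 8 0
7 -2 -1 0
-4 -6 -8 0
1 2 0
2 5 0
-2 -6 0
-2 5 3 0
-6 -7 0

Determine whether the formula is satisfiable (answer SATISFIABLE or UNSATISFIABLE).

y5 = True:
  propagation gives y6=True, y1=True, y2=False; an empty clause results — contradiction.
y5 = False:
  propagation gives y7=False, y8=False, y2=False; an empty clause results — contradiction.
Every branch closes, so no satisfying assignment exists.

UNSATISFIABLE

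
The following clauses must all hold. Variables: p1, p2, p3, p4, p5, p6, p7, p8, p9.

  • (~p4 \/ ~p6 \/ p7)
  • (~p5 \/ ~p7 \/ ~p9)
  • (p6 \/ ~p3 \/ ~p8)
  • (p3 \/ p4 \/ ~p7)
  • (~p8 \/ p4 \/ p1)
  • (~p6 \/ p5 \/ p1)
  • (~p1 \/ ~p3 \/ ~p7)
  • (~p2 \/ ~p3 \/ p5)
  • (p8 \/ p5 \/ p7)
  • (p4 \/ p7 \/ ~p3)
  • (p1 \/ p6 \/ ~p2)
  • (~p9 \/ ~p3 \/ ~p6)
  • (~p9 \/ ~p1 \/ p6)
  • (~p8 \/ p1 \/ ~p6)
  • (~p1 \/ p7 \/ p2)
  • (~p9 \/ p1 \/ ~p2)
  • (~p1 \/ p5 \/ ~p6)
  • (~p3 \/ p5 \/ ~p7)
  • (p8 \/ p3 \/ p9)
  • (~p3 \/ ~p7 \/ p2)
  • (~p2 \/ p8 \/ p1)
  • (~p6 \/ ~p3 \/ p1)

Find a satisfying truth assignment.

p1=T, p2=T, p3=F, p4=F, p5=T, p6=T, p7=F, p8=T, p9=F

Check each clause:
  1. (p7 \/ ~p4 \/ ~p6) — ~p4 is true.
  2. (~p7 \/ ~p5 \/ ~p9) — ~p7 is true.
  3. (~p3 \/ ~p8 \/ p6) — ~p3 is true.
  4. (~p7 \/ p4 \/ p3) — ~p7 is true.
  5. (~p8 \/ p4 \/ p1) — p1 is true.
  6. (~p6 \/ p1 \/ p5) — p1 is true.
  7. (~p3 \/ ~p7 \/ ~p1) — ~p7 is true.
  8. (~p3 \/ ~p2 \/ p5) — p5 is true.
  9. (p5 \/ p8 \/ p7) — p8 is true.
  10. (p4 \/ ~p3 \/ p7) — ~p3 is true.
  11. (~p2 \/ p1 \/ p6) — p1 is true.
  12. (~p9 \/ ~p3 \/ ~p6) — ~p3 is true.
  13. (~p9 \/ p6 \/ ~p1) — ~p9 is true.
  14. (~p6 \/ ~p8 \/ p1) — p1 is true.
  15. (p7 \/ ~p1 \/ p2) — p2 is true.
  16. (p1 \/ ~p2 \/ ~p9) — p1 is true.
  17. (p5 \/ ~p6 \/ ~p1) — p5 is true.
  18. (~p7 \/ p5 \/ ~p3) — ~p7 is true.
  19. (p9 \/ p3 \/ p8) — p8 is true.
  20. (~p3 \/ ~p7 \/ p2) — ~p7 is true.
  21. (p8 \/ p1 \/ ~p2) — p8 is true.
  22. (~p6 \/ ~p3 \/ p1) — p1 is true.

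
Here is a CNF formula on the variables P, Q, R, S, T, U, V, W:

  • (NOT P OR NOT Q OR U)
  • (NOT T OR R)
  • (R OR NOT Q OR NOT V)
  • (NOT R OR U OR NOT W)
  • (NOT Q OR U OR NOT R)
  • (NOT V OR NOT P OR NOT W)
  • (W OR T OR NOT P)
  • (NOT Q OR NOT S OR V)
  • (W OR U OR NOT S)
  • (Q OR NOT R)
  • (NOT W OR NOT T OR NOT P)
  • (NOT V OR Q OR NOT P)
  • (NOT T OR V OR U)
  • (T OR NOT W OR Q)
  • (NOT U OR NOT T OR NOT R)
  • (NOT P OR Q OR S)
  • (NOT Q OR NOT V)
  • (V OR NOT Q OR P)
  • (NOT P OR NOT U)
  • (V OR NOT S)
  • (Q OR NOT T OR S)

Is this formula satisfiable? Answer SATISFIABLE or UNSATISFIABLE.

Try P = False.
Set Q = False and propagate.
  then R is forced to False.
  then T is forced to False.
  then W is forced to False.
For the remaining variables, S = False, U = True, V = True works.
So P=F, Q=F, R=F, S=F, T=F, U=T, V=T, W=F is a satisfying assignment.

SATISFIABLE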